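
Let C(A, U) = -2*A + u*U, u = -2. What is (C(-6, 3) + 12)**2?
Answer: 324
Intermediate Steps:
C(A, U) = -2*A - 2*U
(C(-6, 3) + 12)**2 = ((-2*(-6) - 2*3) + 12)**2 = ((12 - 6) + 12)**2 = (6 + 12)**2 = 18**2 = 324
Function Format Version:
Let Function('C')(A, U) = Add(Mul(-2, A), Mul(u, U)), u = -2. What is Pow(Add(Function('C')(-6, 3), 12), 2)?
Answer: 324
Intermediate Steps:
Function('C')(A, U) = Add(Mul(-2, A), Mul(-2, U))
Pow(Add(Function('C')(-6, 3), 12), 2) = Pow(Add(Add(Mul(-2, -6), Mul(-2, 3)), 12), 2) = Pow(Add(Add(12, -6), 12), 2) = Pow(Add(6, 12), 2) = Pow(18, 2) = 324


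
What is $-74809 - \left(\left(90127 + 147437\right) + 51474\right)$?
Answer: $-363847$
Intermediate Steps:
$-74809 - \left(\left(90127 + 147437\right) + 51474\right) = -74809 - \left(237564 + 51474\right) = -74809 - 289038 = -363847$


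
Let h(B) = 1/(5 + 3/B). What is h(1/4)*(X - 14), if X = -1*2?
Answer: -16/17 ≈ -0.94118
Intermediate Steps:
X = -2
h(1/4)*(X - 14) = (1/(4*(3 + 5/4)))*(-2 - 14) = (1/(4*(3 + 5*(¼))))*(-16) = (1/(4*(3 + 5/4)))*(-16) = (1/(4*(17/4)))*(-16) = ((¼)*(4/17))*(-16) = (1/17)*(-16) = -16/17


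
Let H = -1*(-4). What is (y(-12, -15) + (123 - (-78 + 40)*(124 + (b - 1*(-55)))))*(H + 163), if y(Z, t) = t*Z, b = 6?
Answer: 1224611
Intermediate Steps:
y(Z, t) = Z*t
H = 4
(y(-12, -15) + (123 - (-78 + 40)*(124 + (b - 1*(-55)))))*(H + 163) = (-12*(-15) + (123 - (-78 + 40)*(124 + (6 - 1*(-55)))))*(4 + 163) = (180 + (123 - (-38)*(124 + (6 + 55))))*167 = (180 + (123 - (-38)*(124 + 61)))*167 = (180 + (123 - (-38)*185))*167 = (180 + (123 - 1*(-7030)))*167 = (180 + (123 + 7030))*167 = (180 + 7153)*167 = 7333*167 = 1224611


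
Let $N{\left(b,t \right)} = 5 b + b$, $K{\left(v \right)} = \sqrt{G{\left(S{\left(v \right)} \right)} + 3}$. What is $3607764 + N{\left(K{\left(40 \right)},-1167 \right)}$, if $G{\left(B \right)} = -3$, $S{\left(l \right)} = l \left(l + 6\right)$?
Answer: $3607764$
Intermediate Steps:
$S{\left(l \right)} = l \left(6 + l\right)$
$K{\left(v \right)} = 0$ ($K{\left(v \right)} = \sqrt{-3 + 3} = \sqrt{0} = 0$)
$N{\left(b,t \right)} = 6 b$
$3607764 + N{\left(K{\left(40 \right)},-1167 \right)} = 3607764 + 6 \cdot 0 = 3607764 + 0 = 3607764$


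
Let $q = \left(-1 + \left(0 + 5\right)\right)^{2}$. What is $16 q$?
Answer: $256$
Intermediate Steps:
$q = 16$ ($q = \left(-1 + 5\right)^{2} = 4^{2} = 16$)
$16 q = 16 \cdot 16 = 256$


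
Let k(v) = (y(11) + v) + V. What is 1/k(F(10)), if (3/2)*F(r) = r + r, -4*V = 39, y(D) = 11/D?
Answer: 12/55 ≈ 0.21818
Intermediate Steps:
V = -39/4 (V = -¼*39 = -39/4 ≈ -9.7500)
F(r) = 4*r/3 (F(r) = 2*(r + r)/3 = 2*(2*r)/3 = 4*r/3)
k(v) = -35/4 + v (k(v) = (11/11 + v) - 39/4 = (11*(1/11) + v) - 39/4 = (1 + v) - 39/4 = -35/4 + v)
1/k(F(10)) = 1/(-35/4 + (4/3)*10) = 1/(-35/4 + 40/3) = 1/(55/12) = 12/55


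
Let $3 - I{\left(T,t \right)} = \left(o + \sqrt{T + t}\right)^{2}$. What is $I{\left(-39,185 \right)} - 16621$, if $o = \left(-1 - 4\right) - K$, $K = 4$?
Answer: $-16845 + 18 \sqrt{146} \approx -16628.0$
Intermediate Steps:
$o = -9$ ($o = \left(-1 - 4\right) - 4 = -5 - 4 = -9$)
$I{\left(T,t \right)} = 3 - \left(-9 + \sqrt{T + t}\right)^{2}$
$I{\left(-39,185 \right)} - 16621 = \left(3 - \left(-9 + \sqrt{-39 + 185}\right)^{2}\right) - 16621 = \left(3 - \left(-9 + \sqrt{146}\right)^{2}\right) - 16621 = -16618 - \left(-9 + \sqrt{146}\right)^{2}$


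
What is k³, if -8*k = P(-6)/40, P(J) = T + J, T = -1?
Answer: 343/32768000 ≈ 1.0468e-5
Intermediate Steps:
P(J) = -1 + J
k = 7/320 (k = -(-1 - 6)/(8*40) = -(-7)/(8*40) = -⅛*(-7/40) = 7/320 ≈ 0.021875)
k³ = (7/320)³ = 343/32768000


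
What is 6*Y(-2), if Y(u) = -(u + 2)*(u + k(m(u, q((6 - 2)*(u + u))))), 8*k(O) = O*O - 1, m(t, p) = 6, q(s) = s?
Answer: 0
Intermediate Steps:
k(O) = -1/8 + O**2/8 (k(O) = (O*O - 1)/8 = (O**2 - 1)/8 = (-1 + O**2)/8 = -1/8 + O**2/8)
Y(u) = -(2 + u)*(35/8 + u) (Y(u) = -(u + 2)*(u + (-1/8 + (1/8)*6**2)) = -(2 + u)*(u + (-1/8 + (1/8)*36)) = -(2 + u)*(u + (-1/8 + 9/2)) = -(2 + u)*(u + 35/8) = -(2 + u)*(35/8 + u))
6*Y(-2) = 6*(-35/4 - 1*(-2)**2 - 51/8*(-2)) = 6*(-35/4 - 1*4 + 51/4) = 6*(-35/4 - 4 + 51/4) = 6*0 = 0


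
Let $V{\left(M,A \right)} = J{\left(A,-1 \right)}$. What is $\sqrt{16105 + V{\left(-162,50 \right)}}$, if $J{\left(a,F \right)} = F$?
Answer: $2 \sqrt{4026} \approx 126.9$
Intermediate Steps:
$V{\left(M,A \right)} = -1$
$\sqrt{16105 + V{\left(-162,50 \right)}} = \sqrt{16105 - 1} = \sqrt{16104} = 2 \sqrt{4026}$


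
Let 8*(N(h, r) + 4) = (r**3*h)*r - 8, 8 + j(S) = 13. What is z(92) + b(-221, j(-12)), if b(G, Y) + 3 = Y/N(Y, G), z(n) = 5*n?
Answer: 1090147575769/2385443273 ≈ 457.00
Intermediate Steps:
j(S) = 5 (j(S) = -8 + 13 = 5)
N(h, r) = -5 + h*r**4/8 (N(h, r) = -4 + ((r**3*h)*r - 8)/8 = -4 + ((h*r**3)*r - 8)/8 = -4 + (h*r**4 - 8)/8 = -4 + (-8 + h*r**4)/8 = -4 + (-1 + h*r**4/8) = -5 + h*r**4/8)
b(G, Y) = -3 + Y/(-5 + Y*G**4/8)
z(92) + b(-221, j(-12)) = 5*92 + (120 + 8*5 - 3*5*(-221)**4)/(-40 + 5*(-221)**4) = 460 + (120 + 40 - 3*5*2385443281)/(-40 + 5*2385443281) = 460 + (120 + 40 - 35781649215)/(-40 + 11927216405) = 460 - 35781649055/11927216365 = 460 + (1/11927216365)*(-35781649055) = 460 - 7156329811/2385443273 = 1090147575769/2385443273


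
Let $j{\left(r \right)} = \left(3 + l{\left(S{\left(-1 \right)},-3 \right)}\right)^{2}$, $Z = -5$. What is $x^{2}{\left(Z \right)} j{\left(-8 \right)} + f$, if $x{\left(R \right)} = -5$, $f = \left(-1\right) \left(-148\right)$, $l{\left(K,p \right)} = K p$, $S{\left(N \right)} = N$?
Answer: $1048$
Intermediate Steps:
$f = 148$
$j{\left(r \right)} = 36$ ($j{\left(r \right)} = \left(3 - -3\right)^{2} = \left(3 + 3\right)^{2} = 6^{2} = 36$)
$x^{2}{\left(Z \right)} j{\left(-8 \right)} + f = \left(-5\right)^{2} \cdot 36 + 148 = 25 \cdot 36 + 148 = 900 + 148 = 1048$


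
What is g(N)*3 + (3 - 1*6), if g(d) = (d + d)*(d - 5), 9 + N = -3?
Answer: 1221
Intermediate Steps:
N = -12 (N = -9 - 3 = -12)
g(d) = 2*d*(-5 + d) (g(d) = (2*d)*(-5 + d) = 2*d*(-5 + d))
g(N)*3 + (3 - 1*6) = (2*(-12)*(-5 - 12))*3 + (3 - 1*6) = (2*(-12)*(-17))*3 + (3 - 6) = 408*3 - 3 = 1224 - 3 = 1221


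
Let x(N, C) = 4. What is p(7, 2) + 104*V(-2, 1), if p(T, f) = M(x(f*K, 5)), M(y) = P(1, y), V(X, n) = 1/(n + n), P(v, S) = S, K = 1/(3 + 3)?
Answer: 56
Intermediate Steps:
K = 1/6 ≈ 0.16667
V(X, n) = 1/(2*n)
M(y) = y
p(T, f) = 4
p(7, 2) + 104*V(-2, 1) = 4 + 104*((1/2)/1) = 4 + 104*((1/2)*1) = 4 + 104*(1/2) = 4 + 52 = 56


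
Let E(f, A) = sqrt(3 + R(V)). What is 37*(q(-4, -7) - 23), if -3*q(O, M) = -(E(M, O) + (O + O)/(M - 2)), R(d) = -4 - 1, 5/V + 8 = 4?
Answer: -22681/27 + 37*I*sqrt(2)/3 ≈ -840.04 + 17.442*I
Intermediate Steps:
V = -5/4 (V = 5/(-8 + 4) = 5/(-4) = 5*(-1/4) = -5/4 ≈ -1.2500)
R(d) = -5
E(f, A) = I*sqrt(2) (E(f, A) = sqrt(3 - 5) = sqrt(-2) = I*sqrt(2))
q(O, M) = I*sqrt(2)/3 + 2*O/(3*(-2 + M)) (q(O, M) = -(-1)*(I*sqrt(2) + (O + O)/(M - 2))/3 = -(-1)*(I*sqrt(2) + (2*O)/(-2 + M))/3 = -(-1)*(I*sqrt(2) + 2*O/(-2 + M))/3 = -(-I*sqrt(2) - 2*O/(-2 + M))/3 = I*sqrt(2)/3 + 2*O/(3*(-2 + M)))
37*(q(-4, -7) - 23) = 37*((2*(-4) - 2*I*sqrt(2) + I*(-7)*sqrt(2))/(3*(-2 - 7)) - 23) = 37*((1/3)*(-8 - 2*I*sqrt(2) - 7*I*sqrt(2))/(-9) - 23) = 37*((1/3)*(-1/9)*(-8 - 9*I*sqrt(2)) - 23) = 37*((8/27 + I*sqrt(2)/3) - 23) = 37*(-613/27 + I*sqrt(2)/3) = -22681/27 + 37*I*sqrt(2)/3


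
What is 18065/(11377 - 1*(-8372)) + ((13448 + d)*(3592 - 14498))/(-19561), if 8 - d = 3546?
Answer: 2134794876005/386310189 ≈ 5526.1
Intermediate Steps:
d = -3538 (d = 8 - 1*3546 = 8 - 3546 = -3538)
18065/(11377 - 1*(-8372)) + ((13448 + d)*(3592 - 14498))/(-19561) = 18065/(11377 - 1*(-8372)) + ((13448 - 3538)*(3592 - 14498))/(-19561) = 18065/(11377 + 8372) + (9910*(-10906))*(-1/19561) = 18065/19749 - 108078460*(-1/19561) = 18065*(1/19749) + 108078460/19561 = 18065/19749 + 108078460/19561 = 2134794876005/386310189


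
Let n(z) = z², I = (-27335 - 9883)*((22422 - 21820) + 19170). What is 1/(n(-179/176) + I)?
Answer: -30976/22794442160855 ≈ -1.3589e-9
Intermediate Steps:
I = -735874296 (I = -37218*(602 + 19170) = -37218*19772 = -735874296)
1/(n(-179/176) + I) = 1/((-179/176)² - 735874296) = 1/(32041/30976 - 735874296) = 1/(-22794442160855/30976) = -30976/22794442160855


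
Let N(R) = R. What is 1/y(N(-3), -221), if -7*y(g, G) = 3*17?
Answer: -7/51 ≈ -0.13725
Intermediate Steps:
y(g, G) = -51/7 (y(g, G) = -3*17/7 = -⅐*51 = -51/7)
1/y(N(-3), -221) = 1/(-51/7) = -7/51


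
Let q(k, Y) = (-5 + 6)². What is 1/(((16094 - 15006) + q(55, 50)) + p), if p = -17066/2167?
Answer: 2167/2342797 ≈ 0.00092496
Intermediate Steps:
p = -17066/2167 (p = -17066*1/2167 = -17066/2167 ≈ -7.8754)
q(k, Y) = 1 (q(k, Y) = 1² = 1)
1/(((16094 - 15006) + q(55, 50)) + p) = 1/(((16094 - 15006) + 1) - 17066/2167) = 1/((1088 + 1) - 17066/2167) = 1/(1089 - 17066/2167) = 1/(2342797/2167) = 2167/2342797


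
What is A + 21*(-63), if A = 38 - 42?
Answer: -1327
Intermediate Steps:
A = -4
A + 21*(-63) = -4 + 21*(-63) = -4 - 1323 = -1327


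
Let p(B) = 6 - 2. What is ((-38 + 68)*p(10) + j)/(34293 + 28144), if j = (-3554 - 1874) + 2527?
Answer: -2781/62437 ≈ -0.044541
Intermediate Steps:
p(B) = 4
j = -2901 (j = -5428 + 2527 = -2901)
((-38 + 68)*p(10) + j)/(34293 + 28144) = ((-38 + 68)*4 - 2901)/(34293 + 28144) = (30*4 - 2901)/62437 = (120 - 2901)*(1/62437) = -2781*1/62437 = -2781/62437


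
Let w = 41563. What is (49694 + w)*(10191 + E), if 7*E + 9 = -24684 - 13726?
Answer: 3003997926/7 ≈ 4.2914e+8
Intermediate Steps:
E = -38419/7 (E = -9/7 + (-24684 - 13726)/7 = -9/7 + (⅐)*(-38410) = -9/7 - 38410/7 = -38419/7 ≈ -5488.4)
(49694 + w)*(10191 + E) = (49694 + 41563)*(10191 - 38419/7) = 91257*(32918/7) = 3003997926/7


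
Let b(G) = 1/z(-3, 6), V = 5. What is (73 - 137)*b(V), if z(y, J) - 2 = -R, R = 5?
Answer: 64/3 ≈ 21.333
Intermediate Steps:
z(y, J) = -3 (z(y, J) = 2 - 1*5 = 2 - 5 = -3)
b(G) = -⅓ (b(G) = 1/(-3) = -⅓)
(73 - 137)*b(V) = (73 - 137)*(-⅓) = -64*(-⅓) = 64/3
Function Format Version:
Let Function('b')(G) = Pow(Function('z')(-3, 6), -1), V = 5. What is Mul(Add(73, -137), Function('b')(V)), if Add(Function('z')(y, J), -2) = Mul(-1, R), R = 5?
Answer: Rational(64, 3) ≈ 21.333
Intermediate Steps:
Function('z')(y, J) = -3 (Function('z')(y, J) = Add(2, Mul(-1, 5)) = Add(2, -5) = -3)
Function('b')(G) = Rational(-1, 3) (Function('b')(G) = Pow(-3, -1) = Rational(-1, 3))
Mul(Add(73, -137), Function('b')(V)) = Mul(Add(73, -137), Rational(-1, 3)) = Mul(-64, Rational(-1, 3)) = Rational(64, 3)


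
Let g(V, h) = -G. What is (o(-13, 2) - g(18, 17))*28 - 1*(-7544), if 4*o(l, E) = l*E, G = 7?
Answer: 7558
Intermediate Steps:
g(V, h) = -7 (g(V, h) = -1*7 = -7)
o(l, E) = E*l/4 (o(l, E) = (l*E)/4 = (E*l)/4 = E*l/4)
(o(-13, 2) - g(18, 17))*28 - 1*(-7544) = ((¼)*2*(-13) - 1*(-7))*28 - 1*(-7544) = (-13/2 + 7)*28 + 7544 = (½)*28 + 7544 = 14 + 7544 = 7558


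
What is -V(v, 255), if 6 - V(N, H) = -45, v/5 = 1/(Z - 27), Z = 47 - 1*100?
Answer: -51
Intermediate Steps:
Z = -53 (Z = 47 - 100 = -53)
v = -1/16 (v = 5/(-53 - 27) = 5/(-80) = 5*(-1/80) = -1/16 ≈ -0.062500)
V(N, H) = 51 (V(N, H) = 6 - 1*(-45) = 6 + 45 = 51)
-V(v, 255) = -1*51 = -51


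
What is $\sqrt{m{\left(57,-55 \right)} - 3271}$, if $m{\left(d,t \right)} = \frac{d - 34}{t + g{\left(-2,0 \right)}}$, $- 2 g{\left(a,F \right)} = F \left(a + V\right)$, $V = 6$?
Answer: $\frac{42 i \sqrt{5610}}{55} \approx 57.196 i$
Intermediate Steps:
$g{\left(a,F \right)} = - \frac{F \left(6 + a\right)}{2}$ ($g{\left(a,F \right)} = - \frac{F \left(a + 6\right)}{2} = - \frac{F \left(6 + a\right)}{2}$)
$m{\left(d,t \right)} = \frac{-34 + d}{t}$ ($m{\left(d,t \right)} = \frac{d - 34}{t - 0 \left(6 - 2\right)} = \frac{-34 + d}{t - 0 \cdot 4} = \frac{-34 + d}{t + 0} = \frac{-34 + d}{t}$)
$\sqrt{m{\left(57,-55 \right)} - 3271} = \sqrt{\frac{-34 + 57}{-55} - 3271} = \sqrt{\left(- \frac{1}{55}\right) 23 - 3271} = \sqrt{- \frac{23}{55} - 3271} = \sqrt{- \frac{179928}{55}} = \frac{42 i \sqrt{5610}}{55}$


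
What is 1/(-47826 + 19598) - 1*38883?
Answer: -1097589325/28228 ≈ -38883.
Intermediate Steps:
1/(-47826 + 19598) - 1*38883 = 1/(-28228) - 38883 = -1/28228 - 38883 = -1097589325/28228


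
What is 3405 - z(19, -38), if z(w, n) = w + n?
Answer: 3424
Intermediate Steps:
z(w, n) = n + w
3405 - z(19, -38) = 3405 - (-38 + 19) = 3405 - 1*(-19) = 3405 + 19 = 3424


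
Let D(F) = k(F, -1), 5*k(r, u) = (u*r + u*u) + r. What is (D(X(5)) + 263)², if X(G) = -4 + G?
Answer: 1731856/25 ≈ 69274.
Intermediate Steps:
k(r, u) = r/5 + u²/5 + r*u/5 (k(r, u) = ((u*r + u*u) + r)/5 = ((r*u + u²) + r)/5 = ((u² + r*u) + r)/5 = (r + u² + r*u)/5 = r/5 + u²/5 + r*u/5)
D(F) = ⅕ (D(F) = F/5 + (⅕)*(-1)² + (⅕)*F*(-1) = F/5 + (⅕)*1 - F/5 = F/5 + ⅕ - F/5 = ⅕)
(D(X(5)) + 263)² = (⅕ + 263)² = (1316/5)² = 1731856/25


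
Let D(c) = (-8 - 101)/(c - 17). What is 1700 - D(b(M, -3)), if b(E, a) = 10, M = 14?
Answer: 11791/7 ≈ 1684.4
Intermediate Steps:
D(c) = -109/(-17 + c)
1700 - D(b(M, -3)) = 1700 - (-109)/(-17 + 10) = 1700 - (-109)/(-7) = 1700 - (-109)*(-1)/7 = 1700 - 1*109/7 = 1700 - 109/7 = 11791/7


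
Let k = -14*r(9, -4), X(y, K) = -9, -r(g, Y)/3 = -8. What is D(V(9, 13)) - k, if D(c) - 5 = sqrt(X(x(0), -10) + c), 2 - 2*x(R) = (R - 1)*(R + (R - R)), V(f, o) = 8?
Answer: 341 + I ≈ 341.0 + 1.0*I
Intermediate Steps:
r(g, Y) = 24 (r(g, Y) = -3*(-8) = 24)
x(R) = 1 - R*(-1 + R)/2 (x(R) = 1 - (R - 1)*(R + (R - R))/2 = 1 - (-1 + R)*(R + 0)/2 = 1 - (-1 + R)*R/2 = 1 - R*(-1 + R)/2)
k = -336 (k = -14*24 = -336)
D(c) = 5 + sqrt(-9 + c)
D(V(9, 13)) - k = (5 + sqrt(-9 + 8)) - 1*(-336) = (5 + sqrt(-1)) + 336 = (5 + I) + 336 = 341 + I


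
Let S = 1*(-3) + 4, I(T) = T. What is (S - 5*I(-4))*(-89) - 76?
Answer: -1945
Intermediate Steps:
S = 1 (S = -3 + 4 = 1)
(S - 5*I(-4))*(-89) - 76 = (1 - 5*(-4))*(-89) - 76 = (1 + 20)*(-89) - 76 = 21*(-89) - 76 = -1869 - 76 = -1945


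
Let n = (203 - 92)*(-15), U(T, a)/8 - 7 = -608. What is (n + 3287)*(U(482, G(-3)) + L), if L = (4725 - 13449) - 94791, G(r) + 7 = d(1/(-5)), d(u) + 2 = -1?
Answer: -175699906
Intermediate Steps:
d(u) = -3 (d(u) = -2 - 1 = -3)
G(r) = -10 (G(r) = -7 - 3 = -10)
U(T, a) = -4808 (U(T, a) = 56 + 8*(-608) = 56 - 4864 = -4808)
n = -1665 (n = 111*(-15) = -1665)
L = -103515 (L = -8724 - 94791 = -103515)
(n + 3287)*(U(482, G(-3)) + L) = (-1665 + 3287)*(-4808 - 103515) = 1622*(-108323) = -175699906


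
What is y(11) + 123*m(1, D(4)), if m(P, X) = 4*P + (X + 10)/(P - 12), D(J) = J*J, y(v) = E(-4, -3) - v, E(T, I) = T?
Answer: 2049/11 ≈ 186.27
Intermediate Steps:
y(v) = -4 - v
D(J) = J²
m(P, X) = 4*P + (10 + X)/(-12 + P)
y(11) + 123*m(1, D(4)) = (-4 - 1*11) + 123*((10 + 4² - 48*1 + 4*1²)/(-12 + 1)) = (-4 - 11) + 123*((10 + 16 - 48 + 4*1)/(-11)) = -15 + 123*(-(10 + 16 - 48 + 4)/11) = -15 + 123*(-1/11*(-18)) = -15 + 123*(18/11) = -15 + 2214/11 = 2049/11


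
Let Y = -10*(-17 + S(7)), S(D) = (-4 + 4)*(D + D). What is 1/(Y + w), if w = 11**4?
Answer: 1/14811 ≈ 6.7517e-5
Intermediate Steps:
w = 14641
S(D) = 0 (S(D) = 0*(2*D) = 0)
Y = 170 (Y = -10*(-17 + 0) = -10*(-17) = 170)
1/(Y + w) = 1/(170 + 14641) = 1/14811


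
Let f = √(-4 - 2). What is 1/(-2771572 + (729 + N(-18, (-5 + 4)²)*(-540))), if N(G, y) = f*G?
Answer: -2770843/7678137801049 - 9720*I*√6/7678137801049 ≈ -3.6087e-7 - 3.1009e-9*I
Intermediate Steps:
f = I*√6 (f = √(-6) = I*√6 ≈ 2.4495*I)
N(G, y) = I*G*√6 (N(G, y) = (I*√6)*G = I*G*√6)
1/(-2771572 + (729 + N(-18, (-5 + 4)²)*(-540))) = 1/(-2771572 + (729 + (I*(-18)*√6)*(-540))) = 1/(-2771572 + (729 - 18*I*√6*(-540))) = 1/(-2771572 + (729 + 9720*I*√6)) = 1/(-2770843 + 9720*I*√6)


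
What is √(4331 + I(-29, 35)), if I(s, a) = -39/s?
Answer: √3643502/29 ≈ 65.821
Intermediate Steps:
√(4331 + I(-29, 35)) = √(4331 - 39/(-29)) = √(4331 - 39*(-1/29)) = √(4331 + 39/29) = √(125638/29) = √3643502/29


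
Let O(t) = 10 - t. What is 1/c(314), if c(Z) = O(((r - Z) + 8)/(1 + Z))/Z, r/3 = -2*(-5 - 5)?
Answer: 16485/566 ≈ 29.125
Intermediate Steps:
r = 60 (r = 3*(-2*(-5 - 5)) = 3*(-2*(-10)) = 3*20 = 60)
c(Z) = (10 - (68 - Z)/(1 + Z))/Z (c(Z) = (10 - ((60 - Z) + 8)/(1 + Z))/Z = (10 - (68 - Z)/(1 + Z))/Z)
1/c(314) = 1/((-58 + 11*314)/(314*(1 + 314))) = 1/((1/314)*(-58 + 3454)/315) = 1/((1/314)*(1/315)*3396) = 1/(566/16485) = 16485/566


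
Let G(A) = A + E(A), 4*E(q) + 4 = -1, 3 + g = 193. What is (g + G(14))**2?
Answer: 657721/16 ≈ 41108.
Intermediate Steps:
g = 190 (g = -3 + 193 = 190)
E(q) = -5/4 (E(q) = -1 + (1/4)*(-1) = -1 - 1/4 = -5/4)
G(A) = -5/4 + A (G(A) = A - 5/4 = -5/4 + A)
(g + G(14))**2 = (190 + (-5/4 + 14))**2 = (190 + 51/4)**2 = (811/4)**2 = 657721/16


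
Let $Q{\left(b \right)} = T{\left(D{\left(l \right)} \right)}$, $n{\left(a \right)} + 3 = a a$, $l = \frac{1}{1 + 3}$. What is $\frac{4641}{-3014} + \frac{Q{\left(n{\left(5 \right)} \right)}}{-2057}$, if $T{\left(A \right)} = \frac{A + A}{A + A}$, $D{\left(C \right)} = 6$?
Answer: $- \frac{868141}{563618} \approx -1.5403$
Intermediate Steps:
$l = \frac{1}{4} \approx 0.25$
$n{\left(a \right)} = -3 + a^{2}$ ($n{\left(a \right)} = -3 + a a = -3 + a^{2}$)
$T{\left(A \right)} = 1$ ($T{\left(A \right)} = \frac{2 A}{2 A} = 2 A \frac{1}{2 A} = 1$)
$Q{\left(b \right)} = 1$
$\frac{4641}{-3014} + \frac{Q{\left(n{\left(5 \right)} \right)}}{-2057} = \frac{4641}{-3014} + 1 \frac{1}{-2057} = 4641 \left(- \frac{1}{3014}\right) + 1 \left(- \frac{1}{2057}\right) = - \frac{4641}{3014} - \frac{1}{2057} = - \frac{868141}{563618}$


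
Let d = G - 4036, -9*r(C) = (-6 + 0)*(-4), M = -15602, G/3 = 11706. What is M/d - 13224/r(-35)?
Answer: 77060018/15541 ≈ 4958.5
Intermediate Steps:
G = 35118 (G = 3*11706 = 35118)
r(C) = -8/3 (r(C) = -(-6 + 0)*(-4)/9 = -(-2)*(-4)/3 = -⅑*24 = -8/3)
d = 31082 (d = 35118 - 4036 = 31082)
M/d - 13224/r(-35) = -15602/31082 - 13224/(-8/3) = -15602*1/31082 - 13224*(-3/8) = -7801/15541 + 4959 = 77060018/15541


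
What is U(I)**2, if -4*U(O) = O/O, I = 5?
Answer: 1/16 ≈ 0.062500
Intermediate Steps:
U(O) = -1/4 (U(O) = -O/(4*O) = -1/4*1 = -1/4)
U(I)**2 = (-1/4)**2 = 1/16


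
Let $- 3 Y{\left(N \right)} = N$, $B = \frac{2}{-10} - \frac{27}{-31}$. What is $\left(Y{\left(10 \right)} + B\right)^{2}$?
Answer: $\frac{1532644}{216225} \approx 7.0882$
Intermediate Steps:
$B = \frac{104}{155}$ ($B = 2 \left(- \frac{1}{10}\right) - - \frac{27}{31} = - \frac{1}{5} + \frac{27}{31} = \frac{104}{155} \approx 0.67097$)
$Y{\left(N \right)} = - \frac{N}{3}$
$\left(Y{\left(10 \right)} + B\right)^{2} = \left(\left(- \frac{1}{3}\right) 10 + \frac{104}{155}\right)^{2} = \left(- \frac{10}{3} + \frac{104}{155}\right)^{2} = \left(- \frac{1238}{465}\right)^{2} = \frac{1532644}{216225}$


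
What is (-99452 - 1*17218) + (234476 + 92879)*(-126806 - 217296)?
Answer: -112643626880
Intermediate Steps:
(-99452 - 1*17218) + (234476 + 92879)*(-126806 - 217296) = (-99452 - 17218) + 327355*(-344102) = -116670 - 112643510210 = -112643626880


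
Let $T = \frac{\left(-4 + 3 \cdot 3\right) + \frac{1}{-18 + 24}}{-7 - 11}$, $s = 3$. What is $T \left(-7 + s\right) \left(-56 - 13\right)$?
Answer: $- \frac{713}{9} \approx -79.222$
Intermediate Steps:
$T = - \frac{31}{108}$ ($T = \frac{\left(-4 + 9\right) + \frac{1}{6}}{-18} = \left(5 + \frac{1}{6}\right) \left(- \frac{1}{18}\right) = \frac{31}{6} \left(- \frac{1}{18}\right) = - \frac{31}{108} \approx -0.28704$)
$T \left(-7 + s\right) \left(-56 - 13\right) = - \frac{31 \left(-7 + 3\right) \left(-56 - 13\right)}{108} = - \frac{31 \left(\left(-4\right) \left(-69\right)\right)}{108} = \left(- \frac{31}{108}\right) 276 = - \frac{713}{9}$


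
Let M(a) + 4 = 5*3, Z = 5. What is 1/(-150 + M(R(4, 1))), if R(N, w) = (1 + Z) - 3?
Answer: -1/139 ≈ -0.0071942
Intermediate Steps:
R(N, w) = 3 (R(N, w) = (1 + 5) - 3 = 6 - 3 = 3)
M(a) = 11 (M(a) = -4 + 5*3 = -4 + 15 = 11)
1/(-150 + M(R(4, 1))) = 1/(-150 + 11) = 1/(-139) = -1/139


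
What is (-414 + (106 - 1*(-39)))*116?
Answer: -31204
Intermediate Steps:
(-414 + (106 - 1*(-39)))*116 = (-414 + (106 + 39))*116 = (-414 + 145)*116 = -269*116 = -31204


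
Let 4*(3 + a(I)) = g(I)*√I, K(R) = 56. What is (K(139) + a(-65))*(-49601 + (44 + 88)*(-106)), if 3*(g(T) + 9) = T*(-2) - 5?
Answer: -3370429 - 3116057*I*√65/6 ≈ -3.3704e+6 - 4.1871e+6*I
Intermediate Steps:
g(T) = -32/3 - 2*T/3 (g(T) = -9 + (T*(-2) - 5)/3 = -9 + (-2*T - 5)/3 = -9 + (-5 - 2*T)/3 = -9 + (-5/3 - 2*T/3) = -32/3 - 2*T/3)
a(I) = -3 + √I*(-32/3 - 2*I/3)/4 (a(I) = -3 + ((-32/3 - 2*I/3)*√I)/4 = -3 + (√I*(-32/3 - 2*I/3))/4 = -3 + √I*(-32/3 - 2*I/3)/4)
(K(139) + a(-65))*(-49601 + (44 + 88)*(-106)) = (56 + (-3 - √(-65)*(16 - 65)/6))*(-49601 + (44 + 88)*(-106)) = (56 + (-3 - ⅙*I*√65*(-49)))*(-49601 + 132*(-106)) = (56 + (-3 + 49*I*√65/6))*(-49601 - 13992) = (53 + 49*I*√65/6)*(-63593) = -3370429 - 3116057*I*√65/6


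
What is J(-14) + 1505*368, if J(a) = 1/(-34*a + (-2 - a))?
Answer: 270273921/488 ≈ 5.5384e+5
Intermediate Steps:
J(a) = 1/(-2 - 35*a)
J(-14) + 1505*368 = -1/(2 + 35*(-14)) + 1505*368 = -1/(2 - 490) + 553840 = -1/(-488) + 553840 = -1*(-1/488) + 553840 = 1/488 + 553840 = 270273921/488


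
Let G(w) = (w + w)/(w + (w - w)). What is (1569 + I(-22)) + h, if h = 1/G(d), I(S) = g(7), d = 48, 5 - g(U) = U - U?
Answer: 3149/2 ≈ 1574.5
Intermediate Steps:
g(U) = 5 (g(U) = 5 - (U - U) = 5 - 1*0 = 5 + 0 = 5)
I(S) = 5
G(w) = 2 (G(w) = (2*w)/(w + 0) = (2*w)/w = 2)
h = ½ (h = 1/2 = ½ ≈ 0.50000)
(1569 + I(-22)) + h = (1569 + 5) + ½ = 1574 + ½ = 3149/2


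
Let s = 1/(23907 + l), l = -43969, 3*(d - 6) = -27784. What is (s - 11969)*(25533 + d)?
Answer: -3908627161269/20062 ≈ -1.9483e+8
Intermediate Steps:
d = -27766/3 (d = 6 + (⅓)*(-27784) = 6 - 27784/3 = -27766/3 ≈ -9255.3)
s = -1/20062 (s = 1/(23907 - 43969) = 1/(-20062) = -1/20062 ≈ -4.9845e-5)
(s - 11969)*(25533 + d) = (-1/20062 - 11969)*(25533 - 27766/3) = -240122079/20062*48833/3 = -3908627161269/20062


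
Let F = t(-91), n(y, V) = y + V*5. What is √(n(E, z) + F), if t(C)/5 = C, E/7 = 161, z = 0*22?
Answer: 4*√42 ≈ 25.923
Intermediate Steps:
z = 0
E = 1127 (E = 7*161 = 1127)
n(y, V) = y + 5*V
t(C) = 5*C
F = -455 (F = 5*(-91) = -455)
√(n(E, z) + F) = √((1127 + 5*0) - 455) = √((1127 + 0) - 455) = √(1127 - 455) = √672 = 4*√42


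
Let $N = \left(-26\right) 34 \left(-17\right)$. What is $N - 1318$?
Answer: $13710$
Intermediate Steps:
$N = 15028$ ($N = \left(-884\right) \left(-17\right) = 15028$)
$N - 1318 = 15028 - 1318 = 13710$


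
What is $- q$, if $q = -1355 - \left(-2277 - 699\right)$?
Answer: $-1621$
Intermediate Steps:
$q = 1621$ ($q = -1355 - -2976 = -1355 + 2976 = 1621$)
$- q = \left(-1\right) 1621 = -1621$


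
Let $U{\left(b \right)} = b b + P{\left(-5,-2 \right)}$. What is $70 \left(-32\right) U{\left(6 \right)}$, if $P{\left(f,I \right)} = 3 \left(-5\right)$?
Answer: $-47040$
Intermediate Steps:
$P{\left(f,I \right)} = -15$
$U{\left(b \right)} = -15 + b^{2}$ ($U{\left(b \right)} = b b - 15 = b^{2} - 15 = -15 + b^{2}$)
$70 \left(-32\right) U{\left(6 \right)} = 70 \left(-32\right) \left(-15 + 6^{2}\right) = - 2240 \left(-15 + 36\right) = \left(-2240\right) 21 = -47040$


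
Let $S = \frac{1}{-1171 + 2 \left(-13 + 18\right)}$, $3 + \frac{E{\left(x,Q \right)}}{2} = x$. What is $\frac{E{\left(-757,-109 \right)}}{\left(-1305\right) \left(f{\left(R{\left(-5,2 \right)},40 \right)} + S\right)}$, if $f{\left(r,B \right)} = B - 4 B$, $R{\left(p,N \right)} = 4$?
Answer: $- \frac{39216}{4040309} \approx -0.0097062$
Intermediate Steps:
$E{\left(x,Q \right)} = -6 + 2 x$
$S = - \frac{1}{1161}$ ($S = \frac{1}{-1171 + 2 \cdot 5} = \frac{1}{-1171 + 10} = \frac{1}{-1161} = - \frac{1}{1161} \approx -0.00086133$)
$f{\left(r,B \right)} = - 3 B$
$\frac{E{\left(-757,-109 \right)}}{\left(-1305\right) \left(f{\left(R{\left(-5,2 \right)},40 \right)} + S\right)} = \frac{-6 + 2 \left(-757\right)}{\left(-1305\right) \left(\left(-3\right) 40 - \frac{1}{1161}\right)} = \frac{-6 - 1514}{\left(-1305\right) \left(-120 - \frac{1}{1161}\right)} = - \frac{1520}{\left(-1305\right) \left(- \frac{139321}{1161}\right)} = - \frac{1520}{\frac{20201545}{129}} = \left(-1520\right) \frac{129}{20201545} = - \frac{39216}{4040309}$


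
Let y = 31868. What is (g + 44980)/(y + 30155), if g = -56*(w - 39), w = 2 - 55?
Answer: 50132/62023 ≈ 0.80828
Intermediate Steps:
w = -53
g = 5152 (g = -56*(-53 - 39) = -56*(-92) = 5152)
(g + 44980)/(y + 30155) = (5152 + 44980)/(31868 + 30155) = 50132/62023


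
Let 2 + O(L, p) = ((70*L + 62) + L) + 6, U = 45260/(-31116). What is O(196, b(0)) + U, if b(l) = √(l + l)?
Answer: 108754663/7779 ≈ 13981.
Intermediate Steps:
b(l) = √2*√l (b(l) = √(2*l) = √2*√l)
U = -11315/7779 (U = 45260*(-1/31116) = -11315/7779 ≈ -1.4546)
O(L, p) = 66 + 71*L (O(L, p) = -2 + (((70*L + 62) + L) + 6) = -2 + (((62 + 70*L) + L) + 6) = -2 + ((62 + 71*L) + 6) = -2 + (68 + 71*L) = 66 + 71*L)
O(196, b(0)) + U = (66 + 71*196) - 11315/7779 = (66 + 13916) - 11315/7779 = 13982 - 11315/7779 = 108754663/7779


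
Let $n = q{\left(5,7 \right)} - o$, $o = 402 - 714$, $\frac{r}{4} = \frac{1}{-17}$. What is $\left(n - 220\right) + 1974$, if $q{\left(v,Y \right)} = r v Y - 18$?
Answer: $\frac{34676}{17} \approx 2039.8$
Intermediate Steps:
$r = - \frac{4}{17}$ ($r = \frac{4}{-17} = 4 \left(- \frac{1}{17}\right) = - \frac{4}{17} \approx -0.23529$)
$o = -312$
$q{\left(v,Y \right)} = -18 - \frac{4 Y v}{17}$ ($q{\left(v,Y \right)} = - \frac{4 v}{17} Y - 18 = - \frac{4 Y v}{17} - 18 = -18 - \frac{4 Y v}{17}$)
$n = \frac{4858}{17}$ ($n = \left(-18 - \frac{28}{17} \cdot 5\right) - -312 = \left(-18 - \frac{140}{17}\right) + 312 = - \frac{446}{17} + 312 = \frac{4858}{17} \approx 285.76$)
$\left(n - 220\right) + 1974 = \left(\frac{4858}{17} - 220\right) + 1974 = \frac{1118}{17} + 1974 = \frac{34676}{17}$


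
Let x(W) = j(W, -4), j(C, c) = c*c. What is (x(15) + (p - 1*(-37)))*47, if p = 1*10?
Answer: 2961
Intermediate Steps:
j(C, c) = c**2
p = 10
x(W) = 16 (x(W) = (-4)**2 = 16)
(x(15) + (p - 1*(-37)))*47 = (16 + (10 - 1*(-37)))*47 = (16 + (10 + 37))*47 = (16 + 47)*47 = 63*47 = 2961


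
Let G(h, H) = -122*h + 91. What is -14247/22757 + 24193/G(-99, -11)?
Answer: 377188358/276929933 ≈ 1.3620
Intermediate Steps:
G(h, H) = 91 - 122*h
-14247/22757 + 24193/G(-99, -11) = -14247/22757 + 24193/(91 - 122*(-99)) = -14247*1/22757 + 24193/(91 + 12078) = -14247/22757 + 24193/12169 = 377188358/276929933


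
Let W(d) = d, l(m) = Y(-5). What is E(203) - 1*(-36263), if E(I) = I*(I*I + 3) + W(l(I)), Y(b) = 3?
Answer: 8402302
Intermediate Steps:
l(m) = 3
E(I) = 3 + I*(3 + I²) (E(I) = I*(I*I + 3) + 3 = I*(I² + 3) + 3 = I*(3 + I²) + 3 = 3 + I*(3 + I²))
E(203) - 1*(-36263) = (3 + 203³ + 3*203) - 1*(-36263) = (3 + 8365427 + 609) + 36263 = 8366039 + 36263 = 8402302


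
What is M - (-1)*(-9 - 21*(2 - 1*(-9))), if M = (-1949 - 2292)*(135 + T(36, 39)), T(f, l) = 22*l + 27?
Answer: -4326060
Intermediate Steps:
T(f, l) = 27 + 22*l
M = -4325820 (M = (-1949 - 2292)*(135 + (27 + 22*39)) = -4241*(135 + (27 + 858)) = -4241*(135 + 885) = -4241*1020 = -4325820)
M - (-1)*(-9 - 21*(2 - 1*(-9))) = -4325820 - (-1)*(-9 - 21*(2 - 1*(-9))) = -4325820 - (-1)*(-9 - 21*(2 + 9)) = -4325820 - (-1)*(-9 - 21*11) = -4325820 - (-1)*(-9 - 231) = -4325820 - (-1)*(-240) = -4325820 - 1*240 = -4325820 - 240 = -4326060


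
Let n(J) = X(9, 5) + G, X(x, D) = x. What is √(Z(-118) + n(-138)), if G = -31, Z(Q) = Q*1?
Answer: 2*I*√35 ≈ 11.832*I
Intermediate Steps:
Z(Q) = Q
n(J) = -22 (n(J) = 9 - 31 = -22)
√(Z(-118) + n(-138)) = √(-118 - 22) = √(-140) = 2*I*√35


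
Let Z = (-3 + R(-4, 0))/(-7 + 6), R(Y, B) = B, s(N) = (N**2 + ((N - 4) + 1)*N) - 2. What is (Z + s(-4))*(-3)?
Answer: -135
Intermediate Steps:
s(N) = -2 + N**2 + N*(-3 + N) (s(N) = (N**2 + ((-4 + N) + 1)*N) - 2 = (N**2 + (-3 + N)*N) - 2 = (N**2 + N*(-3 + N)) - 2 = -2 + N**2 + N*(-3 + N))
Z = 3 (Z = (-3 + 0)/(-7 + 6) = -3/(-1) = -3*(-1) = 3)
(Z + s(-4))*(-3) = (3 + (-2 - 3*(-4) + 2*(-4)**2))*(-3) = (3 + (-2 + 12 + 2*16))*(-3) = (3 + (-2 + 12 + 32))*(-3) = (3 + 42)*(-3) = 45*(-3) = -135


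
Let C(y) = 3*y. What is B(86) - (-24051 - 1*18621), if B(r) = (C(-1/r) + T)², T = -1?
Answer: 315610033/7396 ≈ 42673.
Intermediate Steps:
B(r) = (-1 - 3/r)² (B(r) = (3*(-1/r) - 1)² = (-3/r - 1)² = (-1 - 3/r)²)
B(86) - (-24051 - 1*18621) = (3 + 86)²/86² - (-24051 - 1*18621) = (1/7396)*89² - (-24051 - 18621) = (1/7396)*7921 - 1*(-42672) = 7921/7396 + 42672 = 315610033/7396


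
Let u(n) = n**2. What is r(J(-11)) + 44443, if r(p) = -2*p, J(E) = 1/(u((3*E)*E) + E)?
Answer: 2927860396/65879 ≈ 44443.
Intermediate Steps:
J(E) = 1/(E + 9*E**4) (J(E) = 1/(((3*E)*E)**2 + E) = 1/((3*E**2)**2 + E) = 1/(9*E**4 + E) = 1/(E + 9*E**4))
r(J(-11)) + 44443 = -2/(-11 + 9*(-11)**4) + 44443 = -2/(-11 + 9*14641) + 44443 = -2/(-11 + 131769) + 44443 = -2/131758 + 44443 = -2*1/131758 + 44443 = -1/65879 + 44443 = 2927860396/65879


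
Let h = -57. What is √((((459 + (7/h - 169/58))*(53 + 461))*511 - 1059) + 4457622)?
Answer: 2*√84853030933158/1653 ≈ 11145.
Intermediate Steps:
√((((459 + (7/h - 169/58))*(53 + 461))*511 - 1059) + 4457622) = √((((459 + (7/(-57) - 169/58))*(53 + 461))*511 - 1059) + 4457622) = √((((459 + (7*(-1/57) - 169*1/58))*514)*511 - 1059) + 4457622) = √((((459 + (-7/57 - 169/58))*514)*511 - 1059) + 4457622) = √((((459 - 10039/3306)*514)*511 - 1059) + 4457622) = √((((1507415/3306)*514)*511 - 1059) + 4457622) = √(((387405655/1653)*511 - 1059) + 4457622) = √((197964289705/1653 - 1059) + 4457622) = √(197962539178/1653 + 4457622) = √(205330988344/1653) = 2*√84853030933158/1653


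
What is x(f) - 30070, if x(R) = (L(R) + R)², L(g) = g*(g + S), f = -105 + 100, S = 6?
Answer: -29970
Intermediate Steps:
f = -5
L(g) = g*(6 + g) (L(g) = g*(g + 6) = g*(6 + g))
x(R) = (R + R*(6 + R))² (x(R) = (R*(6 + R) + R)² = (R + R*(6 + R))²)
x(f) - 30070 = (-5)²*(7 - 5)² - 30070 = 25*2² - 30070 = 25*4 - 30070 = 100 - 30070 = -29970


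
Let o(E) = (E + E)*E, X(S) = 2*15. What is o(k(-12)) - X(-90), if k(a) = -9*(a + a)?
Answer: 93282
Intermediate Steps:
X(S) = 30
k(a) = -18*a
o(E) = 2*E² (o(E) = (2*E)*E = 2*E²)
o(k(-12)) - X(-90) = 2*(-18*(-12))² - 1*30 = 2*216² - 30 = 2*46656 - 30 = 93312 - 30 = 93282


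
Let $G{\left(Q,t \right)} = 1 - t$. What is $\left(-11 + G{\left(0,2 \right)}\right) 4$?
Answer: $-48$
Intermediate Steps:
$\left(-11 + G{\left(0,2 \right)}\right) 4 = \left(-11 + \left(1 - 2\right)\right) 4 = \left(-11 - 1\right) 4 = \left(-12\right) 4 = -48$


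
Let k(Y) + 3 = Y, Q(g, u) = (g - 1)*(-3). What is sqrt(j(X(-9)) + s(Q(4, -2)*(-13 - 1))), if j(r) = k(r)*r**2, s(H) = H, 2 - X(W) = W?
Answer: sqrt(1094) ≈ 33.076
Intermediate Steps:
X(W) = 2 - W
Q(g, u) = 3 - 3*g (Q(g, u) = (-1 + g)*(-3) = 3 - 3*g)
k(Y) = -3 + Y
j(r) = r**2*(-3 + r) (j(r) = (-3 + r)*r**2 = r**2*(-3 + r))
sqrt(j(X(-9)) + s(Q(4, -2)*(-13 - 1))) = sqrt((2 - 1*(-9))**2*(-3 + (2 - 1*(-9))) + (3 - 3*4)*(-13 - 1)) = sqrt((2 + 9)**2*(-3 + (2 + 9)) + (3 - 12)*(-14)) = sqrt(11**2*(-3 + 11) - 9*(-14)) = sqrt(121*8 + 126) = sqrt(968 + 126) = sqrt(1094)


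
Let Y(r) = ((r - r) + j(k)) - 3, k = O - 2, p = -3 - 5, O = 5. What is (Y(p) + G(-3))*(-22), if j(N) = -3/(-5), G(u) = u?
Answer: 594/5 ≈ 118.80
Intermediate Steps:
p = -8
k = 3 (k = 5 - 2 = 3)
j(N) = ⅗ (j(N) = -3*(-⅕) = ⅗)
Y(r) = -12/5 (Y(r) = ((r - r) + ⅗) - 3 = (0 + ⅗) - 3 = ⅗ - 3 = -12/5)
(Y(p) + G(-3))*(-22) = (-12/5 - 3)*(-22) = -27/5*(-22) = 594/5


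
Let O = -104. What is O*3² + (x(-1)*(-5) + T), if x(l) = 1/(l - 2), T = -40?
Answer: -2923/3 ≈ -974.33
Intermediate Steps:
x(l) = 1/(-2 + l)
O*3² + (x(-1)*(-5) + T) = -104*3² + (-5/(-2 - 1) - 40) = -104*9 + (-5/(-3) - 40) = -936 + (-⅓*(-5) - 40) = -936 + (5/3 - 40) = -936 - 115/3 = -2923/3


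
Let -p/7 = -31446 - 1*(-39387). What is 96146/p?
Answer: -96146/55587 ≈ -1.7296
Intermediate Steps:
p = -55587 (p = -7*(-31446 - 1*(-39387)) = -7*(-31446 + 39387) = -7*7941 = -55587)
96146/p = 96146/(-55587) = 96146*(-1/55587) = -96146/55587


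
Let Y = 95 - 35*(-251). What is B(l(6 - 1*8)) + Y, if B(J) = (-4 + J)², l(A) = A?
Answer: 8916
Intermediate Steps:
Y = 8880 (Y = 95 + 8785 = 8880)
B(l(6 - 1*8)) + Y = (-4 + (6 - 1*8))² + 8880 = (-4 + (6 - 8))² + 8880 = (-4 - 2)² + 8880 = (-6)² + 8880 = 36 + 8880 = 8916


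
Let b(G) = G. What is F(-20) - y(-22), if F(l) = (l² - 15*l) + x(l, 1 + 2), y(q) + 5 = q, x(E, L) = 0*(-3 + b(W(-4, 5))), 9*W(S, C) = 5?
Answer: 727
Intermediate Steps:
W(S, C) = 5/9 (W(S, C) = (⅑)*5 = 5/9)
x(E, L) = 0 (x(E, L) = 0*(-3 + 5/9) = 0*(-22/9) = 0)
y(q) = -5 + q
F(l) = l² - 15*l (F(l) = (l² - 15*l) + 0 = l² - 15*l)
F(-20) - y(-22) = -20*(-15 - 20) - (-5 - 22) = -20*(-35) - 1*(-27) = 700 + 27 = 727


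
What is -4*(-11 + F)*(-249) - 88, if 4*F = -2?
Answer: -11542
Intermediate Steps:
F = -½ (F = (¼)*(-2) = -½ ≈ -0.50000)
-4*(-11 + F)*(-249) - 88 = -4*(-11 - ½)*(-249) - 88 = -4*(-23/2)*(-249) - 88 = 46*(-249) - 88 = -11454 - 88 = -11542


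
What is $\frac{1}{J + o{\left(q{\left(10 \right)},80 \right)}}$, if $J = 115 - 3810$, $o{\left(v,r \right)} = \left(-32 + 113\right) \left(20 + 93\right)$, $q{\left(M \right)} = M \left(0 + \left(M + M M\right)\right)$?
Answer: $\frac{1}{5458} \approx 0.00018322$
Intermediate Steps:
$q{\left(M \right)} = M \left(M + M^{2}\right)$ ($q{\left(M \right)} = M \left(0 + \left(M + M^{2}\right)\right) = M \left(M + M^{2}\right)$)
$o{\left(v,r \right)} = 9153$ ($o{\left(v,r \right)} = 81 \cdot 113 = 9153$)
$J = -3695$ ($J = 115 - 3810 = -3695$)
$\frac{1}{J + o{\left(q{\left(10 \right)},80 \right)}} = \frac{1}{-3695 + 9153} = \frac{1}{5458}$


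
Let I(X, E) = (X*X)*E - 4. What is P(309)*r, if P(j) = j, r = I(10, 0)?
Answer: -1236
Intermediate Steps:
I(X, E) = -4 + E*X² (I(X, E) = X²*E - 4 = E*X² - 4 = -4 + E*X²)
r = -4 (r = -4 + 0*10² = -4 + 0*100 = -4 + 0 = -4)
P(309)*r = 309*(-4) = -1236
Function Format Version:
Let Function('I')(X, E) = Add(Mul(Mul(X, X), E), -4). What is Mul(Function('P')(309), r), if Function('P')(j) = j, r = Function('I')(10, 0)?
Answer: -1236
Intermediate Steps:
Function('I')(X, E) = Add(-4, Mul(E, Pow(X, 2))) (Function('I')(X, E) = Add(Mul(Pow(X, 2), E), -4) = Add(Mul(E, Pow(X, 2)), -4) = Add(-4, Mul(E, Pow(X, 2))))
r = -4 (r = Add(-4, Mul(0, Pow(10, 2))) = Add(-4, Mul(0, 100)) = Add(-4, 0) = -4)
Mul(Function('P')(309), r) = Mul(309, -4) = -1236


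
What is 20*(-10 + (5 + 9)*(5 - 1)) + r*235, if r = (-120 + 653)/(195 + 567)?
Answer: 826295/762 ≈ 1084.4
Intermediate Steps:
r = 533/762 ≈ 0.69948
20*(-10 + (5 + 9)*(5 - 1)) + r*235 = 20*(-10 + (5 + 9)*(5 - 1)) + (533/762)*235 = 20*(-10 + 14*4) + 125255/762 = 20*(-10 + 56) + 125255/762 = 20*46 + 125255/762 = 920 + 125255/762 = 826295/762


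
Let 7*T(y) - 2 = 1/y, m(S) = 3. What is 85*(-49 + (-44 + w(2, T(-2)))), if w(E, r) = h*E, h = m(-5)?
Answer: -7395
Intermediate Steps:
h = 3
T(y) = 2/7 + 1/(7*y)
w(E, r) = 3*E
85*(-49 + (-44 + w(2, T(-2)))) = 85*(-49 + (-44 + 3*2)) = 85*(-49 + (-44 + 6)) = 85*(-49 - 38) = 85*(-87) = -7395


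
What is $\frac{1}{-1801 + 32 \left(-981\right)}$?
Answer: $- \frac{1}{33193} \approx -3.0127 \cdot 10^{-5}$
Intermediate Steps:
$\frac{1}{-1801 + 32 \left(-981\right)} = \frac{1}{-1801 - 31392} = \frac{1}{-33193} = - \frac{1}{33193}$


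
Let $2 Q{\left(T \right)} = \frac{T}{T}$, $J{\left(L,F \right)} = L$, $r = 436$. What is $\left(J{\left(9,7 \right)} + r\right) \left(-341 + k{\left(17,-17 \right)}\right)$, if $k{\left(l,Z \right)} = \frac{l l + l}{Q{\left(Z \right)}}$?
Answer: $120595$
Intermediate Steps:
$Q{\left(T \right)} = \frac{1}{2}$ ($Q{\left(T \right)} = \frac{T \frac{1}{T}}{2} = \frac{1}{2} \cdot 1 = \frac{1}{2}$)
$k{\left(l,Z \right)} = 2 l + 2 l^{2}$ ($k{\left(l,Z \right)} = \left(l l + l\right) \frac{1}{\frac{1}{2}} = \left(l^{2} + l\right) 2 = \left(l + l^{2}\right) 2 = 2 l + 2 l^{2}$)
$\left(J{\left(9,7 \right)} + r\right) \left(-341 + k{\left(17,-17 \right)}\right) = \left(9 + 436\right) \left(-341 + 2 \cdot 17 \left(1 + 17\right)\right) = 445 \left(-341 + 2 \cdot 17 \cdot 18\right) = 445 \left(-341 + 612\right) = 445 \cdot 271 = 120595$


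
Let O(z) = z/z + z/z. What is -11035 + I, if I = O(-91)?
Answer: -11033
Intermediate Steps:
O(z) = 2 (O(z) = 1 + 1 = 2)
I = 2
-11035 + I = -11035 + 2 = -11033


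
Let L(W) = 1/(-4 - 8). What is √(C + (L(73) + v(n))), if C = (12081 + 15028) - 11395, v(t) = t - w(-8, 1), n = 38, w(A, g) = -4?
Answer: √567213/6 ≈ 125.52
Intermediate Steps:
L(W) = -1/12 (L(W) = 1/(-12) = -1/12)
v(t) = 4 + t (v(t) = t - 1*(-4) = t + 4 = 4 + t)
C = 15714 (C = 27109 - 11395 = 15714)
√(C + (L(73) + v(n))) = √(15714 + (-1/12 + (4 + 38))) = √(15714 + (-1/12 + 42)) = √(15714 + 503/12) = √(189071/12) = √567213/6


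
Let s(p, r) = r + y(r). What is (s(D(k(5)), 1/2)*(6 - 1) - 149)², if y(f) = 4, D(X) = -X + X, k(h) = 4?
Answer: 64009/4 ≈ 16002.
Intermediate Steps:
D(X) = 0
s(p, r) = 4 + r (s(p, r) = r + 4 = 4 + r)
(s(D(k(5)), 1/2)*(6 - 1) - 149)² = ((4 + 1/2)*(6 - 1) - 149)² = ((4 + ½)*5 - 149)² = ((9/2)*5 - 149)² = (45/2 - 149)² = (-253/2)² = 64009/4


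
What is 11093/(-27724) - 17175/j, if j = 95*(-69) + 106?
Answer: 404620943/178792076 ≈ 2.2631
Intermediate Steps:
j = -6449 (j = -6555 + 106 = -6449)
11093/(-27724) - 17175/j = 11093/(-27724) - 17175/(-6449) = 11093*(-1/27724) - 17175*(-1/6449) = -11093/27724 + 17175/6449 = 404620943/178792076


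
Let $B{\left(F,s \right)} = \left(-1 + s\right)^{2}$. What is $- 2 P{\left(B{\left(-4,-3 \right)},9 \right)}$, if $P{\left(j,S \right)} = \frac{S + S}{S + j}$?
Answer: $- \frac{36}{25} \approx -1.44$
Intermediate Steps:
$P{\left(j,S \right)} = \frac{2 S}{S + j}$
$- 2 P{\left(B{\left(-4,-3 \right)},9 \right)} = - 2 \cdot 2 \cdot 9 \frac{1}{9 + \left(-1 - 3\right)^{2}} = - 2 \cdot 2 \cdot 9 \frac{1}{9 + \left(-4\right)^{2}} = - 2 \cdot 2 \cdot 9 \frac{1}{9 + 16} = - 2 \cdot 2 \cdot 9 \cdot \frac{1}{25} = \left(-2\right) \frac{18}{25} = - \frac{36}{25}$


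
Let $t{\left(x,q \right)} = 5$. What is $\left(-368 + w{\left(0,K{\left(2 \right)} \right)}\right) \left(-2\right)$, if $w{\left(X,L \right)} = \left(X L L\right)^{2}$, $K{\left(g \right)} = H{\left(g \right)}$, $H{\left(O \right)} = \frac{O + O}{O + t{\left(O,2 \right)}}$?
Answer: $736$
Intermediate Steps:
$H{\left(O \right)} = \frac{2 O}{5 + O}$ ($H{\left(O \right)} = \frac{O + O}{O + 5} = \frac{2 O}{5 + O}$)
$K{\left(g \right)} = \frac{2 g}{5 + g}$
$w{\left(X,L \right)} = L^{4} X^{2}$ ($w{\left(X,L \right)} = \left(L X L\right)^{2} = \left(X L^{2}\right)^{2} = L^{4} X^{2}$)
$\left(-368 + w{\left(0,K{\left(2 \right)} \right)}\right) \left(-2\right) = \left(-368 + \left(2 \cdot 2 \frac{1}{5 + 2}\right)^{4} \cdot 0^{2}\right) \left(-2\right) = \left(-368 + \left(2 \cdot 2 \cdot \frac{1}{7}\right)^{4} \cdot 0\right) \left(-2\right) = \left(-368 + \left(\frac{4}{7}\right)^{4} \cdot 0\right) \left(-2\right) = \left(-368 + \frac{256}{2401} \cdot 0\right) \left(-2\right) = \left(-368 + 0\right) \left(-2\right) = \left(-368\right) \left(-2\right) = 736$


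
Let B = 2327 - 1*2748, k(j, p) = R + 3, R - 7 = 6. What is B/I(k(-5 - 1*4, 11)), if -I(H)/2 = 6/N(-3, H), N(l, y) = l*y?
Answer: -1684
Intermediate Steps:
R = 13 (R = 7 + 6 = 13)
k(j, p) = 16 (k(j, p) = 13 + 3 = 16)
B = -421 (B = 2327 - 2748 = -421)
I(H) = 4/H (I(H) = -12/((-3*H)) = -12*(-1/(3*H)) = -(-4)/H = 4/H)
B/I(k(-5 - 1*4, 11)) = -421/(4/16) = -421/(4*(1/16)) = -421/¼ = -421*4 = -1684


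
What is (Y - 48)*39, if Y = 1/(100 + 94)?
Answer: -363129/194 ≈ -1871.8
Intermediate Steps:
Y = 1/194 ≈ 0.0051546
(Y - 48)*39 = (1/194 - 48)*39 = -9311/194*39 = -363129/194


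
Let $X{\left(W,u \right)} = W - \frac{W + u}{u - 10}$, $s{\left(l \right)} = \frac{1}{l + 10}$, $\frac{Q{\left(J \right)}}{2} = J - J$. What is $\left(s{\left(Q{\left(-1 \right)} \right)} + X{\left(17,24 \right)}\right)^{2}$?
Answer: $\frac{246016}{1225} \approx 200.83$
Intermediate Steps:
$Q{\left(J \right)} = 0$ ($Q{\left(J \right)} = 2 \left(J - J\right) = 2 \cdot 0 = 0$)
$s{\left(l \right)} = \frac{1}{10 + l}$
$X{\left(W,u \right)} = W - \frac{W + u}{-10 + u}$
$\left(s{\left(Q{\left(-1 \right)} \right)} + X{\left(17,24 \right)}\right)^{2} = \left(\frac{1}{10 + 0} + \frac{\left(-1\right) 24 - 187 + 17 \cdot 24}{-10 + 24}\right)^{2} = \left(\frac{1}{10} + \frac{-24 - 187 + 408}{14}\right)^{2} = \left(\frac{1}{10} + \frac{1}{14} \cdot 197\right)^{2} = \left(\frac{1}{10} + \frac{197}{14}\right)^{2} = \left(\frac{496}{35}\right)^{2} = \frac{246016}{1225}$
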